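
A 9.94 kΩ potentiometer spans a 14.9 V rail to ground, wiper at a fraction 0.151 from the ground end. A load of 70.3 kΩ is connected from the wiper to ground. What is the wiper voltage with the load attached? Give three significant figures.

The wiper splits the pot into (1−α)R = 8.439 kΩ above and αR = 1.501 kΩ below.
Lower section ‖ load = 1.470 kΩ.
V_wiper = 14.9 × 1.470/(8.439 + 1.470) = 2.21 V.

V ≈ 2.21 V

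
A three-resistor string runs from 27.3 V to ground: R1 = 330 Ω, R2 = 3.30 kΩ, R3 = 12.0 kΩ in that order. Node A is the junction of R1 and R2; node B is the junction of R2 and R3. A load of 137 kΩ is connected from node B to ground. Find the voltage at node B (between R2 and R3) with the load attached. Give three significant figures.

V ≈ 20.5 V

At node B, R3 is in parallel with the load: R3‖R_L = 11030 Ω.
Below node A the resistance is R2 + (R3‖R_L) = 14330 Ω, so V_A = 27.3 × 14330/14660 = 26.69 V.
Then V_B = V_A × (R3‖R_L)/(R2 + R3‖R_L) = 26.69 × 11030/14330 = 20.5 V.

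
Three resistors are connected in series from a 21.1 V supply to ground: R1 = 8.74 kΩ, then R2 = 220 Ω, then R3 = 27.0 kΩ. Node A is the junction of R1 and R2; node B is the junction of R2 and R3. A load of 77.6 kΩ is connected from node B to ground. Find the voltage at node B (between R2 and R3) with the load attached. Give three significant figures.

V ≈ 14.6 V

At node B, R3 is in parallel with the load: R3‖R_L = 20030 Ω.
Below node A the resistance is R2 + (R3‖R_L) = 20250 Ω, so V_A = 21.1 × 20250/28990 = 14.74 V.
Then V_B = V_A × (R3‖R_L)/(R2 + R3‖R_L) = 14.74 × 20030/20250 = 14.6 V.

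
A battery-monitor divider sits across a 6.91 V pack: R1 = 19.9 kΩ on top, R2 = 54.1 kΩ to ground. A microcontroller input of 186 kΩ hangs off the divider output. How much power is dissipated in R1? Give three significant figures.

Total resistance from the source is R1 + (R2‖R_L) = 61.81 kΩ, so I = 6.91/61.81 kΩ = 0.1118 mA.
P = I²·R1 = (0.1118 mA)² × 19.9 kΩ = 0.249 mW.

P ≈ 0.249 mW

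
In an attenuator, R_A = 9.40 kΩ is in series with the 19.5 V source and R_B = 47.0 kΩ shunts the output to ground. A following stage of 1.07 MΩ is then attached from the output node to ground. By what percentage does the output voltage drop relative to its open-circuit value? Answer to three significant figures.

0.727 %

The divider's output (Thévenin) resistance is R_A‖R_B = 7.833 kΩ.
Fractional drop under load = R_th/(R_th + R_L) = 7.833 / (7.833 + 1070) = 0.007268.
So the output falls by 0.727 %.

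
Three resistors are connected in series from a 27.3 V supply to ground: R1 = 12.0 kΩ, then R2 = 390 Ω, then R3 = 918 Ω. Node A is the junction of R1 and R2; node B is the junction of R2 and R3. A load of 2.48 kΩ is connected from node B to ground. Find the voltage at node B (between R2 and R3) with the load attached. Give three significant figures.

V ≈ 1.40 V

At node B, R3 is in parallel with the load: R3‖R_L = 670.0 Ω.
Below node A the resistance is R2 + (R3‖R_L) = 1060 Ω, so V_A = 27.3 × 1060/13060 = 2.216 V.
Then V_B = V_A × (R3‖R_L)/(R2 + R3‖R_L) = 2.216 × 670.0/1060 = 1.40 V.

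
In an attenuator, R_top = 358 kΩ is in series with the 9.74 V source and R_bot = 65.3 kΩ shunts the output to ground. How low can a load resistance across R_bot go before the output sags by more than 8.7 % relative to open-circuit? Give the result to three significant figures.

R_L(min) ≈ 580 kΩ

Output resistance R_th = R_top‖R_bot = (358 × 65.3)/423.3 = 55.23 kΩ.
The fractional drop is R_th/(R_th + R_L); requiring this ≤ 0.0870 gives R_L ≥ R_th(1/0.0870 − 1) = 55.23 × 10.49 = 580 kΩ.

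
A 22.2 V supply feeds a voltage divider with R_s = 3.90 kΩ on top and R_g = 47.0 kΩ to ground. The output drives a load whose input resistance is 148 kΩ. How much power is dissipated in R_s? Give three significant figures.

P ≈ 1.23 mW

Total resistance from the source is R_s + (R_g‖R_L) = 39.57 kΩ, so I = 22.2/39.57 kΩ = 0.5610 mA.
P = I²·R_s = (0.5610 mA)² × 3.90 kΩ = 1.23 mW.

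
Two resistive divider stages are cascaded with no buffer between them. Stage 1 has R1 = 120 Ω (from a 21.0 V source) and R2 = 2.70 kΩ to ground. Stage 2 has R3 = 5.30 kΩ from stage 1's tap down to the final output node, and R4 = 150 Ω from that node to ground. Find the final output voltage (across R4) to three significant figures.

V_out ≈ 0.542 V

Stage 2 presents R3+R4 = 5450 Ω as a load on stage 1's tap.
Stage 1's lower leg becomes R2‖(R3+R4) = 1806 Ω, so V_mid = 21.0 × 1806/1926 = 19.69 V.
Stage 2 is itself unloaded: V_out = V_mid × R4/(R3+R4) = 19.69 × 150/5450 = 0.542 V.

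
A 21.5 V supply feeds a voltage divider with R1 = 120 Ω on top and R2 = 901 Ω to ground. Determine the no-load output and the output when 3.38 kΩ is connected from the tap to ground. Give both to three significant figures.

Unloaded: 19.0 V; loaded: 18.4 V

Open-circuit: V = 21.5 × 901/(120 + 901) = 19.0 V.
With the load, R2 becomes R2‖R_L = 711.4 Ω, so V = 21.5 × 711.4/831.4 = 18.4 V.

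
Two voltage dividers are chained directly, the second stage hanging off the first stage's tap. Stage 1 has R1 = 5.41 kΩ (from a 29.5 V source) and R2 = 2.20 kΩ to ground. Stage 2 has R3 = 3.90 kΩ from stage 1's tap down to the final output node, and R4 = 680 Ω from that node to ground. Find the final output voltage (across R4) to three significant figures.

Stage 2 presents R3+R4 = 4580 Ω as a load on stage 1's tap.
Stage 1's lower leg becomes R2‖(R3+R4) = 1486 Ω, so V_mid = 29.5 × 1486/6896 = 6.357 V.
Stage 2 is itself unloaded: V_out = V_mid × R4/(R3+R4) = 6.357 × 680/4580 = 0.944 V.

V_out ≈ 0.944 V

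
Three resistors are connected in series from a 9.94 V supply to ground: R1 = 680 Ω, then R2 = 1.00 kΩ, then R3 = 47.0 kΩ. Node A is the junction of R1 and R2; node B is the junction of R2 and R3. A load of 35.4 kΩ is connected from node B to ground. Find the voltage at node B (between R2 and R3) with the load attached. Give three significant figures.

At node B, R3 is in parallel with the load: R3‖R_L = 20190 Ω.
Below node A the resistance is R2 + (R3‖R_L) = 21190 Ω, so V_A = 9.94 × 21190/21870 = 9.631 V.
Then V_B = V_A × (R3‖R_L)/(R2 + R3‖R_L) = 9.631 × 20190/21190 = 9.18 V.

V ≈ 9.18 V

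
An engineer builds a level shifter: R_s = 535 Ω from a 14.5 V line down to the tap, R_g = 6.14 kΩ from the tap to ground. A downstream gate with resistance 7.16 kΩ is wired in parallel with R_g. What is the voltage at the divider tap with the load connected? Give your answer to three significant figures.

The load sits in parallel with R_g: R_g‖R_L = (6140 × 7160) / (6140 + 7160) = 3305 Ω.
V_out = 14.5 × 3305 / (535 + 3305) = 14.5 × 3305/3840 = 12.5 V.
(Unloaded it would have been 13.3 V.)

V_out ≈ 12.5 V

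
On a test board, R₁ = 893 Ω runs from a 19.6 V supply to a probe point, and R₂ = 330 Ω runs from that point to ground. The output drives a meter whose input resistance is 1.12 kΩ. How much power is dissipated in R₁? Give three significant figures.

P ≈ 260 mW

Total resistance from the source is R₁ + (R₂‖R_L) = 1148 Ω, so I = 19.6/1148 Ω = 17.07 mA.
P = I²·R₁ = (17.07 mA)² × 893 Ω = 260 mW.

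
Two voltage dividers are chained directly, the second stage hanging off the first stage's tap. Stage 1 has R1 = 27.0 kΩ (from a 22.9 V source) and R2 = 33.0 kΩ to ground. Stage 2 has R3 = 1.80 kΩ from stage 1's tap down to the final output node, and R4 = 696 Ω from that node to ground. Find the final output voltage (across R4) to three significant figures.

V_out ≈ 0.505 V

Stage 2 presents R3+R4 = 2496 Ω as a load on stage 1's tap.
Stage 1's lower leg becomes R2‖(R3+R4) = 2320 Ω, so V_mid = 22.9 × 2320/29320 = 1.812 V.
Stage 2 is itself unloaded: V_out = V_mid × R4/(R3+R4) = 1.812 × 696/2496 = 0.505 V.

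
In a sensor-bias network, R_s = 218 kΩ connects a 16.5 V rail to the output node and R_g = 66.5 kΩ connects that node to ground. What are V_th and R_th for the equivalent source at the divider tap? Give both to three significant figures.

V_th = 3.86 V, R_th = 51.0 kΩ

V_th is the open-circuit tap voltage: 16.5 × 66.5/(218 + 66.5) = 3.86 V.
With the supply zeroed, R_s and R_g appear in parallel from the tap: R_th = R_s‖R_g = (218 × 66.5)/284.5 = 51.0 kΩ.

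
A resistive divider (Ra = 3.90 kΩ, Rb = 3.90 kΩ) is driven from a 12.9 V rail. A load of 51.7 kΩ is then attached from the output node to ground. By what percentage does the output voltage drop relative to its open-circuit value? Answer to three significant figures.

The divider's output (Thévenin) resistance is Ra‖Rb = 1.950 kΩ.
Fractional drop under load = R_th/(R_th + R_L) = 1.950 / (1.950 + 51.7) = 0.03635.
So the output falls by 3.63 %.

3.63 %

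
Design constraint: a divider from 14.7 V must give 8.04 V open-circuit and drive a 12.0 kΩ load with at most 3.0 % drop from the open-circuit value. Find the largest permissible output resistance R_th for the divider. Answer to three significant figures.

Loading drop = R_th/(R_th + R_L) ≤ 0.0300, so R_th ≤ R_L · ε/(1−ε) = 12.0 kΩ × 0.0300/0.9700 = 371 Ω.

R_th ≤ 371 Ω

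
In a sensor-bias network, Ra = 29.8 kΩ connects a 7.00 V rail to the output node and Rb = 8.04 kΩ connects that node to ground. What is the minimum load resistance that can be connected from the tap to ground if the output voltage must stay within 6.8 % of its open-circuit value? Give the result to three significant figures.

R_L(min) ≈ 86.8 kΩ

Output resistance R_th = Ra‖Rb = (29.8 × 8.04)/37.84 = 6.332 kΩ.
The fractional drop is R_th/(R_th + R_L); requiring this ≤ 0.0680 gives R_L ≥ R_th(1/0.0680 − 1) = 6.332 × 13.71 = 86.8 kΩ.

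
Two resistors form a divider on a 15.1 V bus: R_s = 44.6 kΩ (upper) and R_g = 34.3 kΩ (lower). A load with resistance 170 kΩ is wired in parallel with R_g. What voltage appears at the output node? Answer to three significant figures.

V_out ≈ 5.89 V

The load sits in parallel with R_g: R_g‖R_L = (34.3 × 170) / (34.3 + 170) = 28.54 kΩ.
V_out = 15.1 × 28.54 / (44.6 + 28.54) = 15.1 × 28.54/73.14 = 5.89 V.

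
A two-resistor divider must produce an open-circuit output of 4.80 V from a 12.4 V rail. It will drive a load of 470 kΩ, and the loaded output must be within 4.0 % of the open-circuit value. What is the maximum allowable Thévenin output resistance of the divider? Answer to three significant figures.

Loading drop = R_th/(R_th + R_L) ≤ 0.0400, so R_th ≤ R_L · ε/(1−ε) = 470 kΩ × 0.0400/0.9600 = 19.6 kΩ.
(Any R1, R2 with R2/(R1+R2) = 0.387 and R1‖R2 ≤ 19.6 kΩ will meet the spec.)

R_th ≤ 19.6 kΩ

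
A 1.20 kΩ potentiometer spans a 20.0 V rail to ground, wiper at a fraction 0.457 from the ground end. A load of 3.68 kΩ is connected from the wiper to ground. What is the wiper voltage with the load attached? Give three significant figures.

V ≈ 8.46 V

The wiper splits the pot into (1−α)R = 651.6 Ω above and αR = 548.4 Ω below.
Lower section ‖ load = 477.3 Ω.
V_wiper = 20.0 × 477.3/(651.6 + 477.3) = 8.46 V.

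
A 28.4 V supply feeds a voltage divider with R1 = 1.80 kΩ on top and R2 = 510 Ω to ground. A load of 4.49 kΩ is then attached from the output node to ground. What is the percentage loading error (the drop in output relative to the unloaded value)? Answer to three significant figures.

Unloaded V = 28.4 × 510/2310 = 6.2701 V.
Loaded: R2‖R_L = 458.0 Ω, giving V = 28.4 × 458.0/2258 = 5.7603 V.
Drop = (6.2701 − 5.7603) / 6.2701 = 8.13 %.

8.13 %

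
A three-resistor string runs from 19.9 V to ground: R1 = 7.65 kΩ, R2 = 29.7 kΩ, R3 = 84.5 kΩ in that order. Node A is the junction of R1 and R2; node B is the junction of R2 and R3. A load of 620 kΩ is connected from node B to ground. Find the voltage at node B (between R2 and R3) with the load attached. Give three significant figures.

V ≈ 13.2 V

At node B, R3 is in parallel with the load: R3‖R_L = 74.36 kΩ.
Below node A the resistance is R2 + (R3‖R_L) = 104.1 kΩ, so V_A = 19.9 × 104.1/111.7 = 18.54 V.
Then V_B = V_A × (R3‖R_L)/(R2 + R3‖R_L) = 18.54 × 74.36/104.1 = 13.2 V.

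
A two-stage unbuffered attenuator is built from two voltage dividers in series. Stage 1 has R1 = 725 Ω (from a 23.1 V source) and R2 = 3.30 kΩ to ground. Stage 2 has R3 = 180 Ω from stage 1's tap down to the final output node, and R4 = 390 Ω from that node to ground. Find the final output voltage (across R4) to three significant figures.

V_out ≈ 6.34 V

Stage 2 presents R3+R4 = 570.0 Ω as a load on stage 1's tap.
Stage 1's lower leg becomes R2‖(R3+R4) = 486.0 Ω, so V_mid = 23.1 × 486.0/1211 = 9.271 V.
Stage 2 is itself unloaded: V_out = V_mid × R4/(R3+R4) = 9.271 × 390/570.0 = 6.34 V.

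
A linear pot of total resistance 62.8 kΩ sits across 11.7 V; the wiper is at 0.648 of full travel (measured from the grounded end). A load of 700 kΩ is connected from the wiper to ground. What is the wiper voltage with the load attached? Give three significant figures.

The wiper splits the pot into (1−α)R = 22.11 kΩ above and αR = 40.69 kΩ below.
Lower section ‖ load = 38.46 kΩ.
V_wiper = 11.7 × 38.46/(22.11 + 38.46) = 7.43 V.

V ≈ 7.43 V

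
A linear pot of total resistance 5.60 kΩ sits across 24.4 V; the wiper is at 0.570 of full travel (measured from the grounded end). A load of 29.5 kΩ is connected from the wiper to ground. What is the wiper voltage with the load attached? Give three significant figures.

V ≈ 13.3 V

The wiper splits the pot into (1−α)R = 2.408 kΩ above and αR = 3.192 kΩ below.
Lower section ‖ load = 2.880 kΩ.
V_wiper = 24.4 × 2.880/(2.408 + 2.880) = 13.3 V.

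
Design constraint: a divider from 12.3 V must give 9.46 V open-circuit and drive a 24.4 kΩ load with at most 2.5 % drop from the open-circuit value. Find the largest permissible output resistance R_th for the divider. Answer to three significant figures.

Loading drop = R_th/(R_th + R_L) ≤ 0.0250, so R_th ≤ R_L · ε/(1−ε) = 24.4 kΩ × 0.0250/0.9750 = 626 Ω.

R_th ≤ 626 Ω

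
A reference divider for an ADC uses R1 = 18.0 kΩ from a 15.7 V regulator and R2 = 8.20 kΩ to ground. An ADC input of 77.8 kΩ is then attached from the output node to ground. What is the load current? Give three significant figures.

R2‖R_L = 7.418 kΩ; V_out = 15.7 × 7.418/25.42 = 4.582 V.
I_L = V_out / R_L = 4.582 / 77.8 kΩ = 0.0589 mA.

I_L ≈ 0.0589 mA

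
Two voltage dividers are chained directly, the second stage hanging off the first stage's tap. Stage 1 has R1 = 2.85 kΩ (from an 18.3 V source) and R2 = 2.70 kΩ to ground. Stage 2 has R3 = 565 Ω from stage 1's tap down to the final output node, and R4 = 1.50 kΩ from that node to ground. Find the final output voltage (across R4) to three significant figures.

V_out ≈ 3.87 V

Stage 2 presents R3+R4 = 2065 Ω as a load on stage 1's tap.
Stage 1's lower leg becomes R2‖(R3+R4) = 1170 Ω, so V_mid = 18.3 × 1170/4020 = 5.326 V.
Stage 2 is itself unloaded: V_out = V_mid × R4/(R3+R4) = 5.326 × 1500/2065 = 3.87 V.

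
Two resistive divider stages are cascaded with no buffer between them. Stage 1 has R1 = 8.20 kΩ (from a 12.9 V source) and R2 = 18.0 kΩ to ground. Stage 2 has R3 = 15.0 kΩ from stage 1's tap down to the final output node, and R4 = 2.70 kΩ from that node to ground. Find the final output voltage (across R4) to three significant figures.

Stage 2 presents R3+R4 = 17.70 kΩ as a load on stage 1's tap.
Stage 1's lower leg becomes R2‖(R3+R4) = 8.924 kΩ, so V_mid = 12.9 × 8.924/17.12 = 6.723 V.
Stage 2 is itself unloaded: V_out = V_mid × R4/(R3+R4) = 6.723 × 2.70/17.70 = 1.03 V.

V_out ≈ 1.03 V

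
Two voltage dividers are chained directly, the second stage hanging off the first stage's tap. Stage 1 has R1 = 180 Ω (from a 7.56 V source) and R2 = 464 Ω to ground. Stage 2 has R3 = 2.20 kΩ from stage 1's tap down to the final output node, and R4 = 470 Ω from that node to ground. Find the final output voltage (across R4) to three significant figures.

V_out ≈ 0.914 V

Stage 2 presents R3+R4 = 2670 Ω as a load on stage 1's tap.
Stage 1's lower leg becomes R2‖(R3+R4) = 395.3 Ω, so V_mid = 7.56 × 395.3/575.3 = 5.195 V.
Stage 2 is itself unloaded: V_out = V_mid × R4/(R3+R4) = 5.195 × 470/2670 = 0.914 V.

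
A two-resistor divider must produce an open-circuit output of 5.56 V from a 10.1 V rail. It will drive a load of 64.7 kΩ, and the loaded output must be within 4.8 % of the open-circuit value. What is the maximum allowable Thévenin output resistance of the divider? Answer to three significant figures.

R_th ≤ 3.26 kΩ

Loading drop = R_th/(R_th + R_L) ≤ 0.0480, so R_th ≤ R_L · ε/(1−ε) = 64.7 kΩ × 0.0480/0.9520 = 3.26 kΩ.
(Any R1, R2 with R2/(R1+R2) = 0.550 and R1‖R2 ≤ 3.26 kΩ will meet the spec.)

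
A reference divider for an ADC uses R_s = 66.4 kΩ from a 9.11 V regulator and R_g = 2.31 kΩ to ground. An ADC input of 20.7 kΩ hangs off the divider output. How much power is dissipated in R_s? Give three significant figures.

P ≈ 1.18 mW

Total resistance from the source is R_s + (R_g‖R_L) = 68.48 kΩ, so I = 9.11/68.48 kΩ = 0.1330 mA.
P = I²·R_s = (0.1330 mA)² × 66.4 kΩ = 1.18 mW.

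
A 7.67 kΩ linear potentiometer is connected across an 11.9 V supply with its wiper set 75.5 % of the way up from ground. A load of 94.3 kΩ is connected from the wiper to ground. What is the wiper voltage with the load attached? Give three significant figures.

V ≈ 8.85 V

The wiper splits the pot into (1−α)R = 1.879 kΩ above and αR = 5.791 kΩ below.
Lower section ‖ load = 5.456 kΩ.
V_wiper = 11.9 × 5.456/(1.879 + 5.456) = 8.85 V.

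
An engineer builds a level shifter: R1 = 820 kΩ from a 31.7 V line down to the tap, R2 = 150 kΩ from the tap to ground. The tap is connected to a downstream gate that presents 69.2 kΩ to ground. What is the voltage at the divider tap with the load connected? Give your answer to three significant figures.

The load sits in parallel with R2: R2‖R_L = (150 × 69.2) / (150 + 69.2) = 47.35 kΩ.
V_out = 31.7 × 47.35 / (820 + 47.35) = 31.7 × 47.35/867.4 = 1.73 V.

V_out ≈ 1.73 V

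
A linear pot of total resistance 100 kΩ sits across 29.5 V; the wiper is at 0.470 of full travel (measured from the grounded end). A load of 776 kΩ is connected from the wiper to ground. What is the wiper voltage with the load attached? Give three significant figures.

V ≈ 13.4 V

The wiper splits the pot into (1−α)R = 53.00 kΩ above and αR = 47.00 kΩ below.
Lower section ‖ load = 44.32 kΩ.
V_wiper = 29.5 × 44.32/(53.00 + 44.32) = 13.4 V.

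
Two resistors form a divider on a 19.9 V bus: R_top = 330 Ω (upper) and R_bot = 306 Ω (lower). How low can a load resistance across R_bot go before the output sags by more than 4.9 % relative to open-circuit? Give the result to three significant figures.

R_L(min) ≈ 3.08 kΩ

Output resistance R_th = R_top‖R_bot = (330 × 306)/636.0 = 158.8 Ω.
The fractional drop is R_th/(R_th + R_L); requiring this ≤ 0.0490 gives R_L ≥ R_th(1/0.0490 − 1) = 158.8 × 19.41 = 3.08 kΩ.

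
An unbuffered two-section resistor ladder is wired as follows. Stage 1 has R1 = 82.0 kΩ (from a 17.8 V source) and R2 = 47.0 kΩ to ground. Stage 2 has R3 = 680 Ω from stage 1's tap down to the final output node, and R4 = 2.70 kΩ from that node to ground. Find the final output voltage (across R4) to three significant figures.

Stage 2 presents R3+R4 = 3380 Ω as a load on stage 1's tap.
Stage 1's lower leg becomes R2‖(R3+R4) = 3153 Ω, so V_mid = 17.8 × 3153/85150 = 0.6591 V.
Stage 2 is itself unloaded: V_out = V_mid × R4/(R3+R4) = 0.6591 × 2700/3380 = 0.527 V.

V_out ≈ 0.527 V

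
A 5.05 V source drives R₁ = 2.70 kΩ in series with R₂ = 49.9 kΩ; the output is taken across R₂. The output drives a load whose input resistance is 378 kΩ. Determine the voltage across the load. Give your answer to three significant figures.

The load sits in parallel with R₂: R₂‖R_L = (49.9 × 378) / (49.9 + 378) = 44.08 kΩ.
V_out = 5.05 × 44.08 / (2.70 + 44.08) = 5.05 × 44.08/46.78 = 4.76 V.

V_out ≈ 4.76 V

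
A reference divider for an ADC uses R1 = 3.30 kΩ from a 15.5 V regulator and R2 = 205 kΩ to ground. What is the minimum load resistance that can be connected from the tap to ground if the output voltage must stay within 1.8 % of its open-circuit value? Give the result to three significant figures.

R_L(min) ≈ 177 kΩ

Output resistance R_th = R1‖R2 = (3.30 × 205)/208.3 = 3.248 kΩ.
The fractional drop is R_th/(R_th + R_L); requiring this ≤ 0.0180 gives R_L ≥ R_th(1/0.0180 − 1) = 3.248 × 54.56 = 177 kΩ.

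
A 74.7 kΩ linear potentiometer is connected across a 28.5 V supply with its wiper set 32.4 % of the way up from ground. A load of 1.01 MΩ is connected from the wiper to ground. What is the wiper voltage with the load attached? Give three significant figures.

V ≈ 9.09 V

The wiper splits the pot into (1−α)R = 50.50 kΩ above and αR = 24.20 kΩ below.
Lower section ‖ load = 23.64 kΩ.
V_wiper = 28.5 × 23.64/(50.50 + 23.64) = 9.09 V.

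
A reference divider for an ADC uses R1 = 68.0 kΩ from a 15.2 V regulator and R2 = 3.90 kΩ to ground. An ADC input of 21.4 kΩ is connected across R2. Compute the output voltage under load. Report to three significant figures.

The load sits in parallel with R2: R2‖R_L = (3.90 × 21.4) / (3.90 + 21.4) = 3.299 kΩ.
V_out = 15.2 × 3.299 / (68.0 + 3.299) = 15.2 × 3.299/71.30 = 0.703 V.
(Unloaded it would have been 0.824 V.)

V_out ≈ 0.703 V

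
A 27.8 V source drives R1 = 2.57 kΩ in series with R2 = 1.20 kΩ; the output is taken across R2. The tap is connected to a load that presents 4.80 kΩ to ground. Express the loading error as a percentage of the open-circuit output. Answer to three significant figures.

14.6 %

Unloaded V = 27.8 × 1.20/3.770 = 8.8488 V.
Loaded: R2‖R_L = 0.9600 kΩ, giving V = 27.8 × 0.9600/3.530 = 7.5603 V.
Drop = (8.8488 − 7.5603) / 8.8488 = 14.6 %.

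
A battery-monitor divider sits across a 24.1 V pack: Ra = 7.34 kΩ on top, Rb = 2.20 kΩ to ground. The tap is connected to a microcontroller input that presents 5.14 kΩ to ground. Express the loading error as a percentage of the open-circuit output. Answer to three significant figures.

Unloaded V = 24.1 × 2.20/9.540 = 5.558 V.
Loaded: Rb‖R_L = 1.541 kΩ, giving V = 24.1 × 1.541/8.881 = 4.181 V.
Drop = (5.558 − 4.181) / 5.558 = 24.8 %.

24.8 %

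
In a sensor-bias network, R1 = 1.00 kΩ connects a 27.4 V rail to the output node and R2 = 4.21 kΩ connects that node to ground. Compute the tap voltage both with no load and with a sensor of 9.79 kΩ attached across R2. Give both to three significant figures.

Open-circuit: V = 27.4 × 4.21/(1.00 + 4.21) = 22.1 V.
With the load, R2 becomes R2‖R_L = 2.944 kΩ, so V = 27.4 × 2.944/3.944 = 20.5 V.

Unloaded: 22.1 V; loaded: 20.5 V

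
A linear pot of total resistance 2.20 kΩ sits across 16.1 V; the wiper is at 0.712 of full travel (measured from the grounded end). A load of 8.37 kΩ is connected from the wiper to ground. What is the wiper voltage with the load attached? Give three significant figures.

The wiper splits the pot into (1−α)R = 633.6 Ω above and αR = 1566 Ω below.
Lower section ‖ load = 1319 Ω.
V_wiper = 16.1 × 1319/(633.6 + 1319) = 10.9 V.

V ≈ 10.9 V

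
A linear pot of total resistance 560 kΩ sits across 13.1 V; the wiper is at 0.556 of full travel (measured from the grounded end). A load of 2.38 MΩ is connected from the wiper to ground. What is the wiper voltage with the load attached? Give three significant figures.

The wiper splits the pot into (1−α)R = 248.6 kΩ above and αR = 311.4 kΩ below.
Lower section ‖ load = 275.3 kΩ.
V_wiper = 13.1 × 275.3/(248.6 + 275.3) = 6.88 V.

V ≈ 6.88 V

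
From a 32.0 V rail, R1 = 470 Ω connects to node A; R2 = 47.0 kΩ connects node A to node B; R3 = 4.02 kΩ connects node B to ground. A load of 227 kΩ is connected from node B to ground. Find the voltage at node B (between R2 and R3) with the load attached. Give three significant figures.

At node B, R3 is in parallel with the load: R3‖R_L = 3950 Ω.
Below node A the resistance is R2 + (R3‖R_L) = 50950 Ω, so V_A = 32.0 × 50950/51420 = 31.71 V.
Then V_B = V_A × (R3‖R_L)/(R2 + R3‖R_L) = 31.71 × 3950/50950 = 2.46 V.

V ≈ 2.46 V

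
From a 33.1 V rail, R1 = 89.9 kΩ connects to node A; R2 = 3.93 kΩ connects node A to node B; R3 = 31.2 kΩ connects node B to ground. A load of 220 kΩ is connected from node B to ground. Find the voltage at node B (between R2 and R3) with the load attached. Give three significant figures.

V ≈ 7.47 V

At node B, R3 is in parallel with the load: R3‖R_L = 27.32 kΩ.
Below node A the resistance is R2 + (R3‖R_L) = 31.25 kΩ, so V_A = 33.1 × 31.25/121.2 = 8.539 V.
Then V_B = V_A × (R3‖R_L)/(R2 + R3‖R_L) = 8.539 × 27.32/31.25 = 7.47 V.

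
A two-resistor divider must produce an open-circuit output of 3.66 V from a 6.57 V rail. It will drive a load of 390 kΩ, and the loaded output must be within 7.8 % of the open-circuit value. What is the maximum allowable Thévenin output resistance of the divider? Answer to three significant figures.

R_th ≤ 33.0 kΩ

Loading drop = R_th/(R_th + R_L) ≤ 0.0780, so R_th ≤ R_L · ε/(1−ε) = 390 kΩ × 0.0780/0.9220 = 33.0 kΩ.
(Any R1, R2 with R2/(R1+R2) = 0.557 and R1‖R2 ≤ 33.0 kΩ will meet the spec.)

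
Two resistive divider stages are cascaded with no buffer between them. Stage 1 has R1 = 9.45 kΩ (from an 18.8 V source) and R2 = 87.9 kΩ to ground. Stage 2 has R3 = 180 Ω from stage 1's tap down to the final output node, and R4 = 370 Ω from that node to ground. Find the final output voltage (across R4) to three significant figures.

Stage 2 presents R3+R4 = 550.0 Ω as a load on stage 1's tap.
Stage 1's lower leg becomes R2‖(R3+R4) = 546.6 Ω, so V_mid = 18.8 × 546.6/9997 = 1.028 V.
Stage 2 is itself unloaded: V_out = V_mid × R4/(R3+R4) = 1.028 × 370/550.0 = 0.692 V.

V_out ≈ 0.692 V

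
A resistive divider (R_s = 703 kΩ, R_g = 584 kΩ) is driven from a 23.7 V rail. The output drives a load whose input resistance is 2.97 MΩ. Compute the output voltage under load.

V_out ≈ 9.71 V

The load sits in parallel with R_g: R_g‖R_L = (584 × 2970) / (584 + 2970) = 488.0 kΩ.
V_out = 23.7 × 488.0 / (703 + 488.0) = 23.7 × 488.0/1191 = 9.71 V.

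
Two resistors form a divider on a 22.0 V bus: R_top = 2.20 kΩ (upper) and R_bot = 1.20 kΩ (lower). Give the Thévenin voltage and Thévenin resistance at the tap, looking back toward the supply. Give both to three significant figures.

V_th = 7.76 V, R_th = 776 Ω

V_th is the open-circuit tap voltage: 22.0 × 1.20/(2.20 + 1.20) = 7.76 V.
With the supply zeroed, R_top and R_bot appear in parallel from the tap: R_th = R_top‖R_bot = (2.20 × 1.20)/3.400 = 776 Ω.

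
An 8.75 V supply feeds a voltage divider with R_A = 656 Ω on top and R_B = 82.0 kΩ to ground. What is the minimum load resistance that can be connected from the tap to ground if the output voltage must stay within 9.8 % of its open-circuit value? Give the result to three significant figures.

Output resistance R_th = R_A‖R_B = (656 × 82000)/82660 = 650.8 Ω.
The fractional drop is R_th/(R_th + R_L); requiring this ≤ 0.0980 gives R_L ≥ R_th(1/0.0980 − 1) = 650.8 × 9.204 = 5.99 kΩ.

R_L(min) ≈ 5.99 kΩ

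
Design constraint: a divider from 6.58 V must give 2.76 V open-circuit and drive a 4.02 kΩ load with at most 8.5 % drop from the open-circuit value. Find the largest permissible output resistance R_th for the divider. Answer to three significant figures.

Loading drop = R_th/(R_th + R_L) ≤ 0.0850, so R_th ≤ R_L · ε/(1−ε) = 4.02 kΩ × 0.0850/0.9150 = 373 Ω.
(Any R1, R2 with R2/(R1+R2) = 0.419 and R1‖R2 ≤ 373 Ω will meet the spec.)

R_th ≤ 373 Ω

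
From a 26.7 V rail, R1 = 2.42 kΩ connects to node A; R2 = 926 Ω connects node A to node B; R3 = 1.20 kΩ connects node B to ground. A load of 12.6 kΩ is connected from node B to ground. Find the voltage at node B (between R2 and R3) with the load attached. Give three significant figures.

V ≈ 6.59 V

At node B, R3 is in parallel with the load: R3‖R_L = 1096 Ω.
Below node A the resistance is R2 + (R3‖R_L) = 2022 Ω, so V_A = 26.7 × 2022/4442 = 12.15 V.
Then V_B = V_A × (R3‖R_L)/(R2 + R3‖R_L) = 12.15 × 1096/2022 = 6.59 V.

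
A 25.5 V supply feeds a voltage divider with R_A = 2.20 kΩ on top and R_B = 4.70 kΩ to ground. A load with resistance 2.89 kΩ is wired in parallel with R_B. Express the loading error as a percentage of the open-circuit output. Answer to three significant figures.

34.1 %

The divider's output (Thévenin) resistance is R_A‖R_B = 1.499 kΩ.
Fractional drop under load = R_th/(R_th + R_L) = 1.499 / (1.499 + 2.89) = 0.3415.
So the output falls by 34.1 %.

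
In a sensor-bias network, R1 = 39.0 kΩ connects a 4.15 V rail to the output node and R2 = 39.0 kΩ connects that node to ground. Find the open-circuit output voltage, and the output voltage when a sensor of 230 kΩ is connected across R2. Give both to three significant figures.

Unloaded: 2.08 V; loaded: 1.91 V

Open-circuit: V = 4.15 × 39.0/(39.0 + 39.0) = 2.08 V.
With the load, R2 becomes R2‖R_L = 33.35 kΩ, so V = 4.15 × 33.35/72.35 = 1.91 V.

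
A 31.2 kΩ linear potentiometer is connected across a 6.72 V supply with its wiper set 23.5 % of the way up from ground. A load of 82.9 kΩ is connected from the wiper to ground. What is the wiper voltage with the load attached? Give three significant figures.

The wiper splits the pot into (1−α)R = 23.87 kΩ above and αR = 7.332 kΩ below.
Lower section ‖ load = 6.736 kΩ.
V_wiper = 6.72 × 6.736/(23.87 + 6.736) = 1.48 V.

V ≈ 1.48 V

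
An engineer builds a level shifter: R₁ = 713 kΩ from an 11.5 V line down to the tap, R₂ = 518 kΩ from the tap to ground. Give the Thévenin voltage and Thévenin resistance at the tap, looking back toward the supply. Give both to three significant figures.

V_th is the open-circuit tap voltage: 11.5 × 518/(713 + 518) = 4.84 V.
With the supply zeroed, R₁ and R₂ appear in parallel from the tap: R_th = R₁‖R₂ = (713 × 518)/1231 = 300 kΩ.

V_th = 4.84 V, R_th = 300 kΩ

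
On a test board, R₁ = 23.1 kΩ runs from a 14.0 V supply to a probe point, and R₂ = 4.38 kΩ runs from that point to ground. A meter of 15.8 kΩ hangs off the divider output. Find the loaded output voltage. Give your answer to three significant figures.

V_out ≈ 1.81 V

The load sits in parallel with R₂: R₂‖R_L = (4.38 × 15.8) / (4.38 + 15.8) = 3.429 kΩ.
V_out = 14.0 × 3.429 / (23.1 + 3.429) = 14.0 × 3.429/26.53 = 1.81 V.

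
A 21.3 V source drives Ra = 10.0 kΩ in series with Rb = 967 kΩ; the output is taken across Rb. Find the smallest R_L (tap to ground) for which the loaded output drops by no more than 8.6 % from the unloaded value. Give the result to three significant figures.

R_L(min) ≈ 105 kΩ

Output resistance R_th = Ra‖Rb = (10.0 × 967)/977.0 = 9.898 kΩ.
The fractional drop is R_th/(R_th + R_L); requiring this ≤ 0.0860 gives R_L ≥ R_th(1/0.0860 − 1) = 9.898 × 10.63 = 105 kΩ.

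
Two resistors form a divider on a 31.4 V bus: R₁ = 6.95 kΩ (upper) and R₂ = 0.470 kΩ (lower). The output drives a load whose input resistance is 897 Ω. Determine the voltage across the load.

The load sits in parallel with R₂: R₂‖R_L = (470 × 897) / (470 + 897) = 308.4 Ω.
V_out = 31.4 × 308.4 / (6950 + 308.4) = 31.4 × 308.4/7258 = 1.33 V.

V_out ≈ 1.33 V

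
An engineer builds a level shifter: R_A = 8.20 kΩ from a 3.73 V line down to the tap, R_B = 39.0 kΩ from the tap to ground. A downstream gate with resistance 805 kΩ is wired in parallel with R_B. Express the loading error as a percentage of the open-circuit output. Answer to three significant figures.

0.835 %

The divider's output (Thévenin) resistance is R_A‖R_B = 6.775 kΩ.
Fractional drop under load = R_th/(R_th + R_L) = 6.775 / (6.775 + 805) = 0.008346.
So the output falls by 0.835 %.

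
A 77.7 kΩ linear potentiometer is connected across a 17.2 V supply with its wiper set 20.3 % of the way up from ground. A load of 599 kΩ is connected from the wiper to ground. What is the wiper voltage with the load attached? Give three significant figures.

V ≈ 3.42 V

The wiper splits the pot into (1−α)R = 61.93 kΩ above and αR = 15.77 kΩ below.
Lower section ‖ load = 15.37 kΩ.
V_wiper = 17.2 × 15.37/(61.93 + 15.37) = 3.42 V.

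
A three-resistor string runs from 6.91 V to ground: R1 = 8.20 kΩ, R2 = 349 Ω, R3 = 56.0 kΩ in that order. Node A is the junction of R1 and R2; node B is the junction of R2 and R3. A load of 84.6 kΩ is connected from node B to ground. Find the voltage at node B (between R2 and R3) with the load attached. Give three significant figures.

V ≈ 5.51 V

At node B, R3 is in parallel with the load: R3‖R_L = 33700 Ω.
Below node A the resistance is R2 + (R3‖R_L) = 34040 Ω, so V_A = 6.91 × 34040/42240 = 5.569 V.
Then V_B = V_A × (R3‖R_L)/(R2 + R3‖R_L) = 5.569 × 33700/34040 = 5.51 V.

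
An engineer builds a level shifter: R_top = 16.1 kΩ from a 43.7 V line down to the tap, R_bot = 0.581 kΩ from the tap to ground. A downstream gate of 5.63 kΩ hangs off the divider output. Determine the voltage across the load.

V_out ≈ 1.38 V

The load sits in parallel with R_bot: R_bot‖R_L = (581 × 5630) / (581 + 5630) = 526.7 Ω.
V_out = 43.7 × 526.7 / (16100 + 526.7) = 43.7 × 526.7/16630 = 1.38 V.
(Unloaded it would have been 1.52 V.)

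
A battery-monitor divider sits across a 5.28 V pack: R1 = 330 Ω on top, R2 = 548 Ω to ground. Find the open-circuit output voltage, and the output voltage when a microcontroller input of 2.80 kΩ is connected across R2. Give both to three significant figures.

Unloaded: 3.30 V; loaded: 3.07 V

Open-circuit: V = 5.28 × 548/(330 + 548) = 3.30 V.
With the load, R2 becomes R2‖R_L = 458.3 Ω, so V = 5.28 × 458.3/788.3 = 3.07 V.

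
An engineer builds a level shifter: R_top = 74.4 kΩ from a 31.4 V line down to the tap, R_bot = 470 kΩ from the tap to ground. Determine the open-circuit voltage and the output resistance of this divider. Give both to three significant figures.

V_th is the open-circuit tap voltage: 31.4 × 470/(74.4 + 470) = 27.1 V.
With the supply zeroed, R_top and R_bot appear in parallel from the tap: R_th = R_top‖R_bot = (74.4 × 470)/544.4 = 64.2 kΩ.

V_th = 27.1 V, R_th = 64.2 kΩ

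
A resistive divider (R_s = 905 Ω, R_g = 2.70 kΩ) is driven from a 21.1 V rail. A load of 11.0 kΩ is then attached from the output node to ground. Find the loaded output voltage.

V_out ≈ 14.9 V

The load sits in parallel with R_g: R_g‖R_L = (2700 × 11000) / (2700 + 11000) = 2168 Ω.
V_out = 21.1 × 2168 / (905 + 2168) = 21.1 × 2168/3073 = 14.9 V.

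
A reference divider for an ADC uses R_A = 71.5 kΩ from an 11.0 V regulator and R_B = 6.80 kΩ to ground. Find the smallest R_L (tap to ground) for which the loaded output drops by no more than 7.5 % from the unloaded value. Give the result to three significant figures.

Output resistance R_th = R_A‖R_B = (71.5 × 6.80)/78.30 = 6.209 kΩ.
The fractional drop is R_th/(R_th + R_L); requiring this ≤ 0.0750 gives R_L ≥ R_th(1/0.0750 − 1) = 6.209 × 12.33 = 76.6 kΩ.

R_L(min) ≈ 76.6 kΩ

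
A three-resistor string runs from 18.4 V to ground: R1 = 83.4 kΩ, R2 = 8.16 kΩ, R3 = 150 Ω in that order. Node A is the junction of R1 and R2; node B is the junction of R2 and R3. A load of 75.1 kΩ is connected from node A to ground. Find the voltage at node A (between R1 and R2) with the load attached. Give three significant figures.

V ≈ 1.51 V

Below node A the series string R2+R3 = 8310 Ω sits in parallel with the 75100 Ω load: 7482 Ω.
V_A = 18.4 × 7482/(83400 + 7482) = 1.51 V.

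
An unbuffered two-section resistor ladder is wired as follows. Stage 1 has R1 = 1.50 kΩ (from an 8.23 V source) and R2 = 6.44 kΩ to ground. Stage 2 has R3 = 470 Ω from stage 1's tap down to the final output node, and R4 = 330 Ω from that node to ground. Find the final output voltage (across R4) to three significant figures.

V_out ≈ 1.09 V

Stage 2 presents R3+R4 = 800.0 Ω as a load on stage 1's tap.
Stage 1's lower leg becomes R2‖(R3+R4) = 711.6 Ω, so V_mid = 8.23 × 711.6/2212 = 2.648 V.
Stage 2 is itself unloaded: V_out = V_mid × R4/(R3+R4) = 2.648 × 330/800.0 = 1.09 V.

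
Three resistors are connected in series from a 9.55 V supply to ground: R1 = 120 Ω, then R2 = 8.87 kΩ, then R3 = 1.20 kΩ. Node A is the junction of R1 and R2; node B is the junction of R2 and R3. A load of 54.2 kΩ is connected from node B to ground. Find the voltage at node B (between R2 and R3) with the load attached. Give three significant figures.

V ≈ 1.10 V

At node B, R3 is in parallel with the load: R3‖R_L = 1174 Ω.
Below node A the resistance is R2 + (R3‖R_L) = 10040 Ω, so V_A = 9.55 × 10040/10160 = 9.437 V.
Then V_B = V_A × (R3‖R_L)/(R2 + R3‖R_L) = 9.437 × 1174/10040 = 1.10 V.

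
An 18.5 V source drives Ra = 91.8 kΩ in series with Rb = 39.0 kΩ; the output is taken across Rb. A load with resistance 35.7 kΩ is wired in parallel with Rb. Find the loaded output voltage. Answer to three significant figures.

The load sits in parallel with Rb: Rb‖R_L = (39.0 × 35.7) / (39.0 + 35.7) = 18.64 kΩ.
V_out = 18.5 × 18.64 / (91.8 + 18.64) = 18.5 × 18.64/110.4 = 3.12 V.

V_out ≈ 3.12 V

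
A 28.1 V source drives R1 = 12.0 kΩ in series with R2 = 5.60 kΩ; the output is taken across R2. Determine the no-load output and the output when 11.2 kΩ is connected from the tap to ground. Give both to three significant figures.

Unloaded: 8.94 V; loaded: 6.67 V

Open-circuit: V = 28.1 × 5.60/(12.0 + 5.60) = 8.94 V.
With the load, R2 becomes R2‖R_L = 3.733 kΩ, so V = 28.1 × 3.733/15.73 = 6.67 V.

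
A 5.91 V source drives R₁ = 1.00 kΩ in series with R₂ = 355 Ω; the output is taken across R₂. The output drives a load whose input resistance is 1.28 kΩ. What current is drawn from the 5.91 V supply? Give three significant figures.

I ≈ 4.62 mA

R₂‖R_L = 277.9 Ω, so the source sees R₁ + R₂‖R_L = 1278 Ω.
I = 5.91 V / 1278 Ω = 4.62 mA.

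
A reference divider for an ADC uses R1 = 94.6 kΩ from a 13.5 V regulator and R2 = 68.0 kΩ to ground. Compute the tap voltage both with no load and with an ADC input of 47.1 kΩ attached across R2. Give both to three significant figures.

Unloaded: 5.65 V; loaded: 3.07 V

Open-circuit: V = 13.5 × 68.0/(94.6 + 68.0) = 5.65 V.
With the load, R2 becomes R2‖R_L = 27.83 kΩ, so V = 13.5 × 27.83/122.4 = 3.07 V.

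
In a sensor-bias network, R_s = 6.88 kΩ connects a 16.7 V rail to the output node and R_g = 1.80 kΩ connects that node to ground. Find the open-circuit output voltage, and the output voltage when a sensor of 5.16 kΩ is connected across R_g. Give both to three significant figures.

Unloaded: 3.46 V; loaded: 2.71 V

Open-circuit: V = 16.7 × 1.80/(6.88 + 1.80) = 3.46 V.
With the load, R_g becomes R_g‖R_L = 1.334 kΩ, so V = 16.7 × 1.334/8.214 = 2.71 V.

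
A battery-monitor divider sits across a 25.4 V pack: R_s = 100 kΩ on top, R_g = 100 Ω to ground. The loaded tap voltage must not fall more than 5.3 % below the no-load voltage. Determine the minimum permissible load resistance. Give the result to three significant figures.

Output resistance R_th = R_s‖R_g = (100000 × 100)/100100 = 99.90 Ω.
The fractional drop is R_th/(R_th + R_L); requiring this ≤ 0.0530 gives R_L ≥ R_th(1/0.0530 − 1) = 99.90 × 17.87 = 1.79 kΩ.

R_L(min) ≈ 1.79 kΩ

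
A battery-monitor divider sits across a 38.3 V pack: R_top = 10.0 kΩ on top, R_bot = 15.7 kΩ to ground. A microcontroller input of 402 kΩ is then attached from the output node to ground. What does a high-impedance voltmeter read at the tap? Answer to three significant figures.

V_out ≈ 23.0 V

The load sits in parallel with R_bot: R_bot‖R_L = (15.7 × 402) / (15.7 + 402) = 15.11 kΩ.
V_out = 38.3 × 15.11 / (10.0 + 15.11) = 38.3 × 15.11/25.11 = 23.0 V.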